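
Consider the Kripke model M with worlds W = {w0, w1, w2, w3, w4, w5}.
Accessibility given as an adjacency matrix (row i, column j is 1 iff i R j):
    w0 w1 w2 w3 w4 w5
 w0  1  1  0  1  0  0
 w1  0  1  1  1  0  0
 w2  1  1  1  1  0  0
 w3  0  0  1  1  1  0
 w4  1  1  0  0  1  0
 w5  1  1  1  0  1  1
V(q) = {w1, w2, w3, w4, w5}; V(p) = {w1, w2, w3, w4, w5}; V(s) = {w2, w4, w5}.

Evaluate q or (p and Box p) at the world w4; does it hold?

Yes

At w4: q is true, p and Box p is false, so q or (p and Box p) is true.
  At w4: p is true, Box p is false, so p and Box p is false.
    At w4: Box p requires p at every successor {w0, w1, w4}.
      p fails at w0, so Box p is false at w4.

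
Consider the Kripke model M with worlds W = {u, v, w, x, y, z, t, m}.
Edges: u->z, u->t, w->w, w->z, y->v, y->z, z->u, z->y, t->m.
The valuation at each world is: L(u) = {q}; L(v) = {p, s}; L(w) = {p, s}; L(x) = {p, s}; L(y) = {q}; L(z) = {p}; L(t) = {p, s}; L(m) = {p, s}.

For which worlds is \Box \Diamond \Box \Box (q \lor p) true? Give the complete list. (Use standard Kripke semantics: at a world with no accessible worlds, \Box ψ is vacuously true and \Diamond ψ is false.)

u, v, w, x, z, m

Recall that \Box ψ holds at a world iff ψ holds at every accessible world, and \Diamond ψ holds iff ψ holds at some accessible world.
Let φ = \Box \Diamond \Box \Box (q \lor p). Evaluate φ at each world:
  u (successors {z, t}): φ is true.
  v (successors ∅): φ is true.
  w (successors {w, z}): φ is true.
  x (successors ∅): φ is true.
  y (successors {v, z}): φ is false.
  z (successors {u, y}): φ is true.
  t (successors {m}): φ is false.
  m (successors ∅): φ is true.
For instance, at w:
  At w: \Box \Diamond \Box \Box (q \lor p) requires \Diamond \Box \Box (q \lor p) at every successor {w, z}.
      At w: \Diamond \Box \Box (q \lor p) requires \Box \Box (q \lor p) at some successor in {w, z}.
        \Box \Box (q \lor p) holds at w, so \Diamond \Box \Box (q \lor p) is true at w.
      At z: \Diamond \Box \Box (q \lor p) requires \Box \Box (q \lor p) at some successor in {u, y}.
        \Box \Box (q \lor p) holds at u, so \Diamond \Box \Box (q \lor p) is true at z.
  So \Box \Diamond \Box \Box (q \lor p) is true at w.
Satisfying worlds: {u, v, w, x, z, m}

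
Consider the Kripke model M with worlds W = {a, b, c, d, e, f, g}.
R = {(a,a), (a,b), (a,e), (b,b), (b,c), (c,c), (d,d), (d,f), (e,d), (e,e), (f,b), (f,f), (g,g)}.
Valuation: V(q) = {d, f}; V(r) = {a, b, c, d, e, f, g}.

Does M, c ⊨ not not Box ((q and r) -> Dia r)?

Yes

At c: not Box ((q and r) -> Dia r) is false, so not not Box ((q and r) -> Dia r) is true.
  At c: Box ((q and r) -> Dia r) is true, so not Box ((q and r) -> Dia r) is false.
    At c: Box ((q and r) -> Dia r) requires (q and r) -> Dia r at every successor {c}.
      At c: (q and r) -> Dia r is true.
    So Box ((q and r) -> Dia r) is true at c.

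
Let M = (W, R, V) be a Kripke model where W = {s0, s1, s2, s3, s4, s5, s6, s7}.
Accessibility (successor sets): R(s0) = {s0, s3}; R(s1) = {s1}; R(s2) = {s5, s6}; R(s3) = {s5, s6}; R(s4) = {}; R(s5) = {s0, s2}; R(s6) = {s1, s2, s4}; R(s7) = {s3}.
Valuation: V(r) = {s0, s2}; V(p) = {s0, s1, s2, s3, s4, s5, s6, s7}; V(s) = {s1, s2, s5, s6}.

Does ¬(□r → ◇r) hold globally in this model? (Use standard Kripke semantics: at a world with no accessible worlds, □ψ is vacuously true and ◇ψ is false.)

No

Let φ = ¬(□r → ◇r). Evaluate φ at each world:
  s0 (successors {s0, s3}): φ is false.
  s1 (successors {s1}): φ is false.
  s2 (successors {s5, s6}): φ is false.
  s3 (successors {s5, s6}): φ is false.
  s4 (successors ∅): φ is true.
  s5 (successors {s0, s2}): φ is false.
  s6 (successors {s1, s2, s4}): φ is false.
  s7 (successors {s3}): φ is false.
Detail at s0 (counterexample):
  At s0: □r → ◇r is true, so ¬(□r → ◇r) is false.
    At s0: □r is false, ◇r is true, so □r → ◇r is true.
      At s0: □r requires r at every successor {s0, s3}.
        r fails at s3, so □r is false at s0.
      At s0: ◇r requires r at some successor in {s0, s3}.
        r holds at s0, so ◇r is true at s0.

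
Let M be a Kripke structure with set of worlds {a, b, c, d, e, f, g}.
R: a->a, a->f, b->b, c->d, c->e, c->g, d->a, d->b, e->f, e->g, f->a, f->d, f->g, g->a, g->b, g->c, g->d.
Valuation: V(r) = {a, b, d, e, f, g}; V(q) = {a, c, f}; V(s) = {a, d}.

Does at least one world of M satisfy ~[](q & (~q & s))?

Yes

Let φ = ~[](q & (~q & s)). Evaluate φ at each world:
  a (successors {a, f}): φ is true.
  b (successors {b}): φ is true.
  c (successors {d, e, g}): φ is true.
  d (successors {a, b}): φ is true.
  e (successors {f, g}): φ is true.
  f (successors {a, d, g}): φ is true.
  g (successors {a, b, c, d}): φ is true.
Detail at a (witness):
  At a: [](q & (~q & s)) is false, so ~[](q & (~q & s)) is true.
    At a: [](q & (~q & s)) requires q & (~q & s) at every successor {a, f}.
      q & (~q & s) fails at a, so [](q & (~q & s)) is false at a.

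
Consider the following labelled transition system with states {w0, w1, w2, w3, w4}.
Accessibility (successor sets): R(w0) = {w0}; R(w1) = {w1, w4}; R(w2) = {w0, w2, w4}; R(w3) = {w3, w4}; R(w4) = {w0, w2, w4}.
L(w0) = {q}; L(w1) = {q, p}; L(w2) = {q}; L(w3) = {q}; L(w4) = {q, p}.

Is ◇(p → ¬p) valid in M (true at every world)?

No

Let φ = ◇(p → ¬p). Evaluate φ at each world:
  w0 (successors {w0}): φ is true.
  w1 (successors {w1, w4}): φ is false.
  w2 (successors {w0, w2, w4}): φ is true.
  w3 (successors {w3, w4}): φ is true.
  w4 (successors {w0, w2, w4}): φ is true.
Detail at w1 (counterexample):
  At w1: ◇(p → ¬p) requires p → ¬p at some successor in {w1, w4}.
    At w1: p → ¬p is false.
    At w4: p → ¬p is false.
  So ◇(p → ¬p) is false at w1.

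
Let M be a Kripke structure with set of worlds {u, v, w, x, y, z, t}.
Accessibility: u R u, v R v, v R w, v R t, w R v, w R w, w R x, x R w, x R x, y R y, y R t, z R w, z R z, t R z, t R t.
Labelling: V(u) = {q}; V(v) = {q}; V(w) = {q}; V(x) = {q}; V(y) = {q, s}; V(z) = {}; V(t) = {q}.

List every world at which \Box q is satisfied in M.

u, v, w, x, y

Let φ = \Box q. Evaluate φ at each world:
  u (successors {u}): φ is true.
  v (successors {v, w, t}): φ is true.
  w (successors {v, w, x}): φ is true.
  x (successors {w, x}): φ is true.
  y (successors {y, t}): φ is true.
  z (successors {w, z}): φ is false.
  t (successors {z, t}): φ is false.
For instance, at v:
  At v: \Box q requires q at every successor {v, w, t}.
    At v: q is true.
    At w: q is true.
    At t: q is true.
  So \Box q is true at v.
Satisfying worlds: {u, v, w, x, y}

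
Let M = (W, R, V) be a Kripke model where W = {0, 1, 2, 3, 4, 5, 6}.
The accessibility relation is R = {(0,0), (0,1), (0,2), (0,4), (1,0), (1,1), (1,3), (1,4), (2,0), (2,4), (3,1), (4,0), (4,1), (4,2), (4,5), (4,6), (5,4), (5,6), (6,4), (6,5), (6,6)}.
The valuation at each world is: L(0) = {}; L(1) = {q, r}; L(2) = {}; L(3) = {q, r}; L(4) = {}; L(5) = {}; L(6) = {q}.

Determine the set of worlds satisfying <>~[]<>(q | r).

0, 1, 2, 4, 5, 6

Let φ = <>~[]<>(q | r). Evaluate φ at each world:
  0 (successors {0, 1, 2, 4}): φ is true.
  1 (successors {0, 1, 3, 4}): φ is true.
  2 (successors {0, 4}): φ is true.
  3 (successors {1}): φ is false.
  4 (successors {0, 1, 2, 5, 6}): φ is true.
  5 (successors {4, 6}): φ is true.
  6 (successors {4, 5, 6}): φ is true.
For instance, at 5:
  At 5: <>~[]<>(q | r) requires ~[]<>(q | r) at some successor in {4, 6}.
    ~[]<>(q | r) holds at 4, so <>~[]<>(q | r) is true at 5.
      At 4: []<>(q | r) is false, so ~[]<>(q | r) is true.
Satisfying worlds: {0, 1, 2, 4, 5, 6}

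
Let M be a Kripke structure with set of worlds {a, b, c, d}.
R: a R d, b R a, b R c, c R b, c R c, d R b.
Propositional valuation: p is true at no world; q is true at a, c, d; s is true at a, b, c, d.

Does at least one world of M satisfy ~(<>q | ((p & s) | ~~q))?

Let φ = ~(<>q | ((p & s) | ~~q)). Evaluate φ at each world:
  a (successors {d}): φ is false.
  b (successors {a, c}): φ is false.
  c (successors {b, c}): φ is false.
  d (successors {b}): φ is false.
For instance, at d:
  At d: <>q | ((p & s) | ~~q) is true, so ~(<>q | ((p & s) | ~~q)) is false.
    At d: <>q is false, (p & s) | ~~q is true, so <>q | ((p & s) | ~~q) is true.
      At d: <>q requires q at some successor in {b}.
        At b: q is false.
      So <>q is false at d.

No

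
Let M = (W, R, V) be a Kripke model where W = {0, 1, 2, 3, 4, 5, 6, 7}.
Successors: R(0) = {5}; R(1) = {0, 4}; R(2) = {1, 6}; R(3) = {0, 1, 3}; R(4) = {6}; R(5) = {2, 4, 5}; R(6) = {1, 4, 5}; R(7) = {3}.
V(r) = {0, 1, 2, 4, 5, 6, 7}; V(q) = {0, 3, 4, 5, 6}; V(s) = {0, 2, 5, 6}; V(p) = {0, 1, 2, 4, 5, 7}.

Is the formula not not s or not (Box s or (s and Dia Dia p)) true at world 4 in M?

At 4: not not s is false, not (Box s or (s and Dia Dia p)) is false, so not not s or not (Box s or (s and Dia Dia p)) is false.
  At 4: Box s or (s and Dia Dia p) is true, so not (Box s or (s and Dia Dia p)) is false.
    At 4: Box s is true, s and Dia Dia p is false, so Box s or (s and Dia Dia p) is true.
      At 4: Box s requires s at every successor {6}.
        At 6: s is true.
      So Box s is true at 4.
      At 4: s is false, Dia Dia p is true, so s and Dia Dia p is false.

No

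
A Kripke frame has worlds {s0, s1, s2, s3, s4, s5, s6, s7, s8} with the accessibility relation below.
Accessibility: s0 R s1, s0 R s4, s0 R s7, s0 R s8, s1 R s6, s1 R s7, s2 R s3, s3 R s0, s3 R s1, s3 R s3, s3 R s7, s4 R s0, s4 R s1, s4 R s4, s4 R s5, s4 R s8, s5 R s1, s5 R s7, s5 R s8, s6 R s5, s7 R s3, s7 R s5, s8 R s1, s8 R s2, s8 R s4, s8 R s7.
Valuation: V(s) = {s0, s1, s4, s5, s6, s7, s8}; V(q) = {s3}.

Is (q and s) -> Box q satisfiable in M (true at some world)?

Yes

Recall that Box ψ holds at a world iff ψ holds at every accessible world, and Dia ψ holds iff ψ holds at some accessible world.
Let φ = (q and s) -> Box q. Evaluate φ at each world:
  s0 (successors {s1, s4, s7, s8}): φ is true.
  s1 (successors {s6, s7}): φ is true.
  s2 (successors {s3}): φ is true.
  s3 (successors {s0, s1, s3, s7}): φ is true.
  s4 (successors {s0, s1, s4, s5, s8}): φ is true.
  s5 (successors {s1, s7, s8}): φ is true.
  s6 (successors {s5}): φ is true.
  s7 (successors {s3, s5}): φ is true.
  s8 (successors {s1, s2, s4, s7}): φ is true.
Detail at s0 (witness):
  At s0: q and s is false, Box q is false, so (q and s) -> Box q is true.
    At s0: Box q requires q at every successor {s1, s4, s7, s8}.
      q fails at s1, so Box q is false at s0.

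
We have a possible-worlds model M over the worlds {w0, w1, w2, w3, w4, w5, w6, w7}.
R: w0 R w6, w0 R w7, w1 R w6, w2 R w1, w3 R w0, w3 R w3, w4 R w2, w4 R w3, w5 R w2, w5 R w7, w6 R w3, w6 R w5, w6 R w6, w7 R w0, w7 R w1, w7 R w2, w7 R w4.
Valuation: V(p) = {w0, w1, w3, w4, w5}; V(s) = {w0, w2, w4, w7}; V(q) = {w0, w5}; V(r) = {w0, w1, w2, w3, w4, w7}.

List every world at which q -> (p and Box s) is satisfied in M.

w1, w2, w3, w4, w5, w6, w7

Recall that Box ψ holds at a world iff ψ holds at every accessible world, and Dia ψ holds iff ψ holds at some accessible world.
Let φ = q -> (p and Box s). Evaluate φ at each world:
  w0 (successors {w6, w7}): φ is false.
  w1 (successors {w6}): φ is true.
  w2 (successors {w1}): φ is true.
  w3 (successors {w0, w3}): φ is true.
  w4 (successors {w2, w3}): φ is true.
  w5 (successors {w2, w7}): φ is true.
  w6 (successors {w3, w5, w6}): φ is true.
  w7 (successors {w0, w1, w2, w4}): φ is true.
For instance, at w1:
  At w1: q is false, p and Box s is false, so q -> (p and Box s) is true.
    At w1: p is true, Box s is false, so p and Box s is false.
      At w1: Box s requires s at every successor {w6}.
        s fails at w6, so Box s is false at w1.
Satisfying worlds: {w1, w2, w3, w4, w5, w6, w7}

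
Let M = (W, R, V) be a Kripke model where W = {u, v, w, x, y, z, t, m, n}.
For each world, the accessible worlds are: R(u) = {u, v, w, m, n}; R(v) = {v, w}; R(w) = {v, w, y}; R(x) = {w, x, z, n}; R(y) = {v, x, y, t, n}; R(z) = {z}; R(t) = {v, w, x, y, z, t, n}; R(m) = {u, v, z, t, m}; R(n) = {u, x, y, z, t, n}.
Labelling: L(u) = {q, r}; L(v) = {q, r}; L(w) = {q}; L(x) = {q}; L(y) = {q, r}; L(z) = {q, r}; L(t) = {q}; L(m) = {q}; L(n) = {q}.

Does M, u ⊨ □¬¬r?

At u: □¬¬r requires ¬¬r at every successor {u, v, w, m, n}.
  ¬¬r fails at w, so □¬¬r is false at u.

No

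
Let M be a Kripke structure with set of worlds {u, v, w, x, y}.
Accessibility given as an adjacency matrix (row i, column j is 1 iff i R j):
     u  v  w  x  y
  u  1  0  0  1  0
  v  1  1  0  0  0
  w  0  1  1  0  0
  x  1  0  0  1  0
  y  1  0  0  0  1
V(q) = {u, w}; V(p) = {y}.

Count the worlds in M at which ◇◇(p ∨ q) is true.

Recall that ◇ψ holds at a world iff ψ holds at some accessible world.
Let φ = ◇◇(p ∨ q). Evaluate φ at each world:
  u (successors {u, x}): φ is true.
  v (successors {u, v}): φ is true.
  w (successors {v, w}): φ is true.
  x (successors {u, x}): φ is true.
  y (successors {u, y}): φ is true.
For instance, at w:
  At w: ◇◇(p ∨ q) requires ◇(p ∨ q) at some successor in {v, w}.
    ◇(p ∨ q) holds at v, so ◇◇(p ∨ q) is true at w.
      At v: ◇(p ∨ q) requires p ∨ q at some successor in {u, v}.
        p ∨ q holds at u, so ◇(p ∨ q) is true at v.
Satisfying worlds: {u, v, w, x, y}

5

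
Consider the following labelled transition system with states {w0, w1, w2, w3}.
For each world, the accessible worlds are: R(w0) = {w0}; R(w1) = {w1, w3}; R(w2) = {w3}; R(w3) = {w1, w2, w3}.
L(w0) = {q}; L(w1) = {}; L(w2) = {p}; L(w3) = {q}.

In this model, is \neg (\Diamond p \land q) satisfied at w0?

Yes

At w0: \Diamond p \land q is false, so \neg (\Diamond p \land q) is true.
  At w0: \Diamond p is false, q is true, so \Diamond p \land q is false.
    At w0: \Diamond p requires p at some successor in {w0}.
      At w0: p is false.
    So \Diamond p is false at w0.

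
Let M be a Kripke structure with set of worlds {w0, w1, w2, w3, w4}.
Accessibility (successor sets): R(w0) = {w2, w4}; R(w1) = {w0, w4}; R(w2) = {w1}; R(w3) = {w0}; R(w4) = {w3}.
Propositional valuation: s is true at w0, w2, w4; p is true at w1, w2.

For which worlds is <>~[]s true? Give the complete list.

Recall that []ψ holds at a world iff ψ holds at every accessible world, and <>ψ holds iff ψ holds at some accessible world.
Let φ = <>~[]s. Evaluate φ at each world:
  w0 (successors {w2, w4}): φ is true.
  w1 (successors {w0, w4}): φ is true.
  w2 (successors {w1}): φ is false.
  w3 (successors {w0}): φ is false.
  w4 (successors {w3}): φ is false.
For instance, at w0:
  At w0: <>~[]s requires ~[]s at some successor in {w2, w4}.
    ~[]s holds at w2, so <>~[]s is true at w0.
      At w2: []s is false, so ~[]s is true.
Satisfying worlds: {w0, w1}

w0, w1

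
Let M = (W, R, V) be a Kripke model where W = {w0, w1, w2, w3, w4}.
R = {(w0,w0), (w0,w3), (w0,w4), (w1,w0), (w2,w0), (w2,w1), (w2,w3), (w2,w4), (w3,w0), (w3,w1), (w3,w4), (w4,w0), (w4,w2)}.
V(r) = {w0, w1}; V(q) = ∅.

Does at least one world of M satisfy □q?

No

Let φ = □q. Evaluate φ at each world:
  w0 (successors {w0, w3, w4}): φ is false.
  w1 (successors {w0}): φ is false.
  w2 (successors {w0, w1, w3, w4}): φ is false.
  w3 (successors {w0, w1, w4}): φ is false.
  w4 (successors {w0, w2}): φ is false.
For instance, at w2:
  At w2: □q requires q at every successor {w0, w1, w3, w4}.
    q fails at w0, so □q is false at w2.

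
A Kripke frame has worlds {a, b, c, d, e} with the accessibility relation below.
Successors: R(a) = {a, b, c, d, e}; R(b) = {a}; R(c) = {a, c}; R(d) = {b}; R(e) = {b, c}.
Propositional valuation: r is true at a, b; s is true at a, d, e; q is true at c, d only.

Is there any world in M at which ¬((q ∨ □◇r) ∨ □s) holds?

Let φ = ¬((q ∨ □◇r) ∨ □s). Evaluate φ at each world:
  a (successors {a, b, c, d, e}): φ is false.
  b (successors {a}): φ is false.
  c (successors {a, c}): φ is false.
  d (successors {b}): φ is false.
  e (successors {b, c}): φ is false.
For instance, at b:
  At b: (q ∨ □◇r) ∨ □s is true, so ¬((q ∨ □◇r) ∨ □s) is false.
    At b: q ∨ □◇r is true, □s is true, so (q ∨ □◇r) ∨ □s is true.
      At b: q is false, □◇r is true, so q ∨ □◇r is true.
      At b: □s requires s at every successor {a}.
        At a: s is true.
      So □s is true at b.

No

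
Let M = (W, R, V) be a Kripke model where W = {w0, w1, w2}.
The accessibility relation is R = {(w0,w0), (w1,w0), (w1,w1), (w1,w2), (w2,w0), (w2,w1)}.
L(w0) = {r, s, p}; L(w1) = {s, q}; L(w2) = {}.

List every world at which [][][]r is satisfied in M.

Let φ = [][][]r. Evaluate φ at each world:
  w0 (successors {w0}): φ is true.
  w1 (successors {w0, w1, w2}): φ is false.
  w2 (successors {w0, w1}): φ is false.
For instance, at w0:
  At w0: [][][]r requires [][]r at every successor {w0}.
      At w0: [][]r requires []r at every successor {w0}.
        At w0: []r is true.
      So [][]r is true at w0.
  So [][][]r is true at w0.
Satisfying worlds: {w0}

w0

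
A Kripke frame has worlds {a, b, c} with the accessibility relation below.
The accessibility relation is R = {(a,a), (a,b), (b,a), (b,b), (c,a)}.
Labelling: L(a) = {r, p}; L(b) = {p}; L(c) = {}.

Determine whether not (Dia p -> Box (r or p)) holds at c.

No

At c: Dia p -> Box (r or p) is true, so not (Dia p -> Box (r or p)) is false.
  At c: Dia p is true, Box (r or p) is true, so Dia p -> Box (r or p) is true.
    At c: Dia p requires p at some successor in {a}.
      p holds at a, so Dia p is true at c.
    At c: Box (r or p) requires r or p at every successor {a}.
      At a: r or p is true.
    So Box (r or p) is true at c.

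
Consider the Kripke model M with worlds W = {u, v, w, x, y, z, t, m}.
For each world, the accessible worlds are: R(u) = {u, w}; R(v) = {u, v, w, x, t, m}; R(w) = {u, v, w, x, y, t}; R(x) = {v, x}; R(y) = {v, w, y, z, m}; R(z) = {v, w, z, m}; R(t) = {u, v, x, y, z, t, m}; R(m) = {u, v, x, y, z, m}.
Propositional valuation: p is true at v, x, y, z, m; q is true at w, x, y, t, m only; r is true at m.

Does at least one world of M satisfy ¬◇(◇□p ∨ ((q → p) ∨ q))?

Let φ = ¬◇(◇□p ∨ ((q → p) ∨ q)). Evaluate φ at each world:
  u (successors {u, w}): φ is false.
  v (successors {u, v, w, x, t, m}): φ is false.
  w (successors {u, v, w, x, y, t}): φ is false.
  x (successors {v, x}): φ is false.
  y (successors {v, w, y, z, m}): φ is false.
  z (successors {v, w, z, m}): φ is false.
  t (successors {u, v, x, y, z, t, m}): φ is false.
  m (successors {u, v, x, y, z, m}): φ is false.
For instance, at v:
  At v: ◇(◇□p ∨ ((q → p) ∨ q)) is true, so ¬◇(◇□p ∨ ((q → p) ∨ q)) is false.
    At v: ◇(◇□p ∨ ((q → p) ∨ q)) requires ◇□p ∨ ((q → p) ∨ q) at some successor in {u, v, w, x, t, m}.
      ◇□p ∨ ((q → p) ∨ q) holds at u, so ◇(◇□p ∨ ((q → p) ∨ q)) is true at v.

No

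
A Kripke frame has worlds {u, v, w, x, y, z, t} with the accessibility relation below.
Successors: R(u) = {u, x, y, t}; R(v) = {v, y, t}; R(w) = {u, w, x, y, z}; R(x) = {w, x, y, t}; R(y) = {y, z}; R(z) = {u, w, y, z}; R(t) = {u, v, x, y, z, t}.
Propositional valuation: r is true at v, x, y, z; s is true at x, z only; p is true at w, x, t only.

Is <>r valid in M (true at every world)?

Recall that <>ψ holds at a world iff ψ holds at some accessible world.
Let φ = <>r. Evaluate φ at each world:
  u (successors {u, x, y, t}): φ is true.
  v (successors {v, y, t}): φ is true.
  w (successors {u, w, x, y, z}): φ is true.
  x (successors {w, x, y, t}): φ is true.
  y (successors {y, z}): φ is true.
  z (successors {u, w, y, z}): φ is true.
  t (successors {u, v, x, y, z, t}): φ is true.
For instance, at w:
  At w: <>r requires r at some successor in {u, w, x, y, z}.
    r holds at x, so <>r is true at w.

Yes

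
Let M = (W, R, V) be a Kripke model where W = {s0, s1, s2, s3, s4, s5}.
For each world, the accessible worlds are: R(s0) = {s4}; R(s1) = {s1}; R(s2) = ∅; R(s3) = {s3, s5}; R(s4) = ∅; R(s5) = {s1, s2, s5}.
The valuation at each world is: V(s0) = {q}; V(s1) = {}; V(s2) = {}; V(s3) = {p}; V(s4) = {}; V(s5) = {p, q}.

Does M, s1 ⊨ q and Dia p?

Recall that Dia ψ holds at a world iff ψ holds at some accessible world.
At s1: q is false, Dia p is false, so q and Dia p is false.
  At s1: Dia p requires p at some successor in {s1}.
    At s1: p is false.
  So Dia p is false at s1.

No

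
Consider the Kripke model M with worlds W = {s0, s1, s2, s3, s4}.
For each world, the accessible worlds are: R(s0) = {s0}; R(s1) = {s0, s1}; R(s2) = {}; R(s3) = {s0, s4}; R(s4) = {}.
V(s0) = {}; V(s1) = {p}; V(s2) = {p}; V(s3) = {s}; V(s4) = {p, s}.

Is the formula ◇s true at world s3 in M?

Yes

At s3: ◇s requires s at some successor in {s0, s4}.
  s holds at s4, so ◇s is true at s3.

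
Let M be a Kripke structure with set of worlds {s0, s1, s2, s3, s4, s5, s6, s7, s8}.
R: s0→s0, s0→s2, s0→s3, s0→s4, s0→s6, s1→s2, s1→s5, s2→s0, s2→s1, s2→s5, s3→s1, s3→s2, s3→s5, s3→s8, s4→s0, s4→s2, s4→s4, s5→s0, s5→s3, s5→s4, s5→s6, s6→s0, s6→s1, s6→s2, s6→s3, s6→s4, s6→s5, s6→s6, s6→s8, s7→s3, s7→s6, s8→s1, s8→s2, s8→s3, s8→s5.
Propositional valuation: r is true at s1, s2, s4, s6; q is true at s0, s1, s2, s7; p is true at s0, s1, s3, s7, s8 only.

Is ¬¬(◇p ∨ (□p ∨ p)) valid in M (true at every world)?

Yes

Let φ = ¬¬(◇p ∨ (□p ∨ p)). Evaluate φ at each world:
  s0 (successors {s0, s2, s3, s4, s6}): φ is true.
  s1 (successors {s2, s5}): φ is true.
  s2 (successors {s0, s1, s5}): φ is true.
  s3 (successors {s1, s2, s5, s8}): φ is true.
  s4 (successors {s0, s2, s4}): φ is true.
  s5 (successors {s0, s3, s4, s6}): φ is true.
  s6 (successors {s0, s1, s2, s3, s4, s5, s6, s8}): φ is true.
  s7 (successors {s3, s6}): φ is true.
  s8 (successors {s1, s2, s3, s5}): φ is true.
For instance, at s4:
  At s4: ¬(◇p ∨ (□p ∨ p)) is false, so ¬¬(◇p ∨ (□p ∨ p)) is true.
    At s4: ◇p ∨ (□p ∨ p) is true, so ¬(◇p ∨ (□p ∨ p)) is false.
      At s4: ◇p is true, □p ∨ p is false, so ◇p ∨ (□p ∨ p) is true.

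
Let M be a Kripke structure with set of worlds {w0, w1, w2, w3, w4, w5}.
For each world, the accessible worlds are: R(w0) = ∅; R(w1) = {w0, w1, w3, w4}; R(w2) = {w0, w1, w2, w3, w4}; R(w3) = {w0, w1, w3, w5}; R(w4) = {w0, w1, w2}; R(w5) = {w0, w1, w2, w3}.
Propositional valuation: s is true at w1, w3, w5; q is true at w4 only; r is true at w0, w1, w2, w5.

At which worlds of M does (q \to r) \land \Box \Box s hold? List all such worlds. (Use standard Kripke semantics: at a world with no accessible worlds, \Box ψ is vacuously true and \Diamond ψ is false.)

w0

Let φ = (q \to r) \land \Box \Box s. Evaluate φ at each world:
  w0 (successors ∅): φ is true.
  w1 (successors {w0, w1, w3, w4}): φ is false.
  w2 (successors {w0, w1, w2, w3, w4}): φ is false.
  w3 (successors {w0, w1, w3, w5}): φ is false.
  w4 (successors {w0, w1, w2}): φ is false.
  w5 (successors {w0, w1, w2, w3}): φ is false.
For instance, at w1:
  At w1: q \to r is true, \Box \Box s is false, so (q \to r) \land \Box \Box s is false.
    At w1: \Box \Box s requires \Box s at every successor {w0, w1, w3, w4}.
      \Box s fails at w1, so \Box \Box s is false at w1.
Satisfying worlds: {w0}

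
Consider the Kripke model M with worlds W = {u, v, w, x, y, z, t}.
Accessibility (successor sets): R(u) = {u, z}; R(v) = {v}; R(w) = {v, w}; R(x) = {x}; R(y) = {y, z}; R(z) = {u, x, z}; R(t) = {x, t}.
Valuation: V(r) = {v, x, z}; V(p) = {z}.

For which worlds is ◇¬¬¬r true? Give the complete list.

Let φ = ◇¬¬¬r. Evaluate φ at each world:
  u (successors {u, z}): φ is true.
  v (successors {v}): φ is false.
  w (successors {v, w}): φ is true.
  x (successors {x}): φ is false.
  y (successors {y, z}): φ is true.
  z (successors {u, x, z}): φ is true.
  t (successors {x, t}): φ is true.
For instance, at y:
  At y: ◇¬¬¬r requires ¬¬¬r at some successor in {y, z}.
    ¬¬¬r holds at y, so ◇¬¬¬r is true at y.
Satisfying worlds: {u, w, y, z, t}

u, w, y, z, t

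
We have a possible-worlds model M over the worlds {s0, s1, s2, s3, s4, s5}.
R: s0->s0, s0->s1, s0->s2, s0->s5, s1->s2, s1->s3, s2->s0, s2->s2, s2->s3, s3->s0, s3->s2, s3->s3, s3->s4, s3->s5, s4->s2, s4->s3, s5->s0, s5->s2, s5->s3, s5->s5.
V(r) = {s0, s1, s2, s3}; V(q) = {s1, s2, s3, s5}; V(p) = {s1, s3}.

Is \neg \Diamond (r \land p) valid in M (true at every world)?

Recall that \Diamond ψ holds at a world iff ψ holds at some accessible world.
Let φ = \neg \Diamond (r \land p). Evaluate φ at each world:
  s0 (successors {s0, s1, s2, s5}): φ is false.
  s1 (successors {s2, s3}): φ is false.
  s2 (successors {s0, s2, s3}): φ is false.
  s3 (successors {s0, s2, s3, s4, s5}): φ is false.
  s4 (successors {s2, s3}): φ is false.
  s5 (successors {s0, s2, s3, s5}): φ is false.
Detail at s0 (counterexample):
  At s0: \Diamond (r \land p) is true, so \neg \Diamond (r \land p) is false.
    At s0: \Diamond (r \land p) requires r \land p at some successor in {s0, s1, s2, s5}.
      r \land p holds at s1, so \Diamond (r \land p) is true at s0.

No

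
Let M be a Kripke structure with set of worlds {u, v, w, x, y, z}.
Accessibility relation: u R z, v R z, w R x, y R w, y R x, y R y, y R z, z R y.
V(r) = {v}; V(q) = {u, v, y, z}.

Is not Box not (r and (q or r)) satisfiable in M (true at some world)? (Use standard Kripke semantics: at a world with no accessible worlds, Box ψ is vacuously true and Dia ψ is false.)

No

Let φ = not Box not (r and (q or r)). Evaluate φ at each world:
  u (successors {z}): φ is false.
  v (successors {z}): φ is false.
  w (successors {x}): φ is false.
  x (successors ∅): φ is false.
  y (successors {w, x, y, z}): φ is false.
  z (successors {y}): φ is false.
For instance, at v:
  At v: Box not (r and (q or r)) is true, so not Box not (r and (q or r)) is false.
    At v: Box not (r and (q or r)) requires not (r and (q or r)) at every successor {z}.
      At z: not (r and (q or r)) is true.
    So Box not (r and (q or r)) is true at v.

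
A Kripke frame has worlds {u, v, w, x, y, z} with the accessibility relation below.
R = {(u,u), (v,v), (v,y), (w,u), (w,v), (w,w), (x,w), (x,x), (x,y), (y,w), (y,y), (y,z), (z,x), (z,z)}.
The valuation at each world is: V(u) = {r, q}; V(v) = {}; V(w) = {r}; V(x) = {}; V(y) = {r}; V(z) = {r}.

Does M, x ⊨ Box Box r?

No

At x: Box Box r requires Box r at every successor {w, x, y}.
  Box r fails at w, so Box Box r is false at x.
    At w: Box r requires r at every successor {u, v, w}.
      r fails at v, so Box r is false at w.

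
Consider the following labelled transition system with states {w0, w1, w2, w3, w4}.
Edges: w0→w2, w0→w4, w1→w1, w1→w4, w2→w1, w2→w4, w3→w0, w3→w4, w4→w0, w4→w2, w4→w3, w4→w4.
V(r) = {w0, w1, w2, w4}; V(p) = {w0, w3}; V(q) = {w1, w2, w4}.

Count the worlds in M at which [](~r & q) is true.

Let φ = [](~r & q). Evaluate φ at each world:
  w0 (successors {w2, w4}): φ is false.
  w1 (successors {w1, w4}): φ is false.
  w2 (successors {w1, w4}): φ is false.
  w3 (successors {w0, w4}): φ is false.
  w4 (successors {w0, w2, w3, w4}): φ is false.
For instance, at w0:
  At w0: [](~r & q) requires ~r & q at every successor {w2, w4}.
    ~r & q fails at w2, so [](~r & q) is false at w0.
Satisfying worlds: none.

0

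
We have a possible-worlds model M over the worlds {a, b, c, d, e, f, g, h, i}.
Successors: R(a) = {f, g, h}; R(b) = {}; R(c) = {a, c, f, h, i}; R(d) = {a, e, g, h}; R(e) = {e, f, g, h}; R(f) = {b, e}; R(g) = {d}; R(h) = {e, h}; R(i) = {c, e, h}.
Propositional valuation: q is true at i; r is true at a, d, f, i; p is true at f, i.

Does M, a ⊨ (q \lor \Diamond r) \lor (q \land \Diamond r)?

Yes

At a: q \lor \Diamond r is true, q \land \Diamond r is false, so (q \lor \Diamond r) \lor (q \land \Diamond r) is true.
  At a: q is false, \Diamond r is true, so q \lor \Diamond r is true.
    At a: \Diamond r requires r at some successor in {f, g, h}.
      r holds at f, so \Diamond r is true at a.
  At a: q is false, \Diamond r is true, so q \land \Diamond r is false.
    At a: \Diamond r requires r at some successor in {f, g, h}.
      r holds at f, so \Diamond r is true at a.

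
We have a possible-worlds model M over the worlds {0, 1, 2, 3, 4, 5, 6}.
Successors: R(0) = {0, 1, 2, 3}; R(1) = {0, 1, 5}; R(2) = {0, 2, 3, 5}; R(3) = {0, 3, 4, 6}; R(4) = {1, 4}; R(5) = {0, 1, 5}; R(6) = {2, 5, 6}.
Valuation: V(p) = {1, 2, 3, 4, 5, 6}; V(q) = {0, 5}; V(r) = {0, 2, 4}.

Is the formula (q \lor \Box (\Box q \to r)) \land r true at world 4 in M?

Recall that \Box ψ holds at a world iff ψ holds at every accessible world, and \Diamond ψ holds iff ψ holds at some accessible world.
At 4: q \lor \Box (\Box q \to r) is true, r is true, so (q \lor \Box (\Box q \to r)) \land r is true.
  At 4: q is false, \Box (\Box q \to r) is true, so q \lor \Box (\Box q \to r) is true.
    At 4: \Box (\Box q \to r) requires \Box q \to r at every successor {1, 4}.
      At 1: \Box q \to r is true.
      At 4: \Box q \to r is true.
    So \Box (\Box q \to r) is true at 4.

Yes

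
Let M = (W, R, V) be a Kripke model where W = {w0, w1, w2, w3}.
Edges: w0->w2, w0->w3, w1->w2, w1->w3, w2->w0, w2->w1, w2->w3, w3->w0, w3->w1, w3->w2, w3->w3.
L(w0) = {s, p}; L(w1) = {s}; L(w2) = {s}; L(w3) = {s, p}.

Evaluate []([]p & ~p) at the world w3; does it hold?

No

At w3: []([]p & ~p) requires []p & ~p at every successor {w0, w1, w2, w3}.
  []p & ~p fails at w0, so []([]p & ~p) is false at w3.
    At w0: []p is false, ~p is false, so []p & ~p is false.
      At w0: []p requires p at every successor {w2, w3}.
        p fails at w2, so []p is false at w0.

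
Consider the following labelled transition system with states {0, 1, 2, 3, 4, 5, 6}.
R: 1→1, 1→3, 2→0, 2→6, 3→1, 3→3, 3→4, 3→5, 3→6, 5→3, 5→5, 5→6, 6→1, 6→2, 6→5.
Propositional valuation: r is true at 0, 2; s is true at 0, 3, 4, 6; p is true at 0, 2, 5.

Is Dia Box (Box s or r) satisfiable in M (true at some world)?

Yes

Let φ = Dia Box (Box s or r). Evaluate φ at each world:
  0 (successors ∅): φ is false.
  1 (successors {1, 3}): φ is false.
  2 (successors {0, 6}): φ is true.
  3 (successors {1, 3, 4, 5, 6}): φ is true.
  4 (successors ∅): φ is false.
  5 (successors {3, 5, 6}): φ is false.
  6 (successors {1, 2, 5}): φ is false.
Detail at 2 (witness):
  At 2: Dia Box (Box s or r) requires Box (Box s or r) at some successor in {0, 6}.
    Box (Box s or r) holds at 0, so Dia Box (Box s or r) is true at 2.
      At 0: no accessible worlds, so Box (Box s or r) holds vacuously.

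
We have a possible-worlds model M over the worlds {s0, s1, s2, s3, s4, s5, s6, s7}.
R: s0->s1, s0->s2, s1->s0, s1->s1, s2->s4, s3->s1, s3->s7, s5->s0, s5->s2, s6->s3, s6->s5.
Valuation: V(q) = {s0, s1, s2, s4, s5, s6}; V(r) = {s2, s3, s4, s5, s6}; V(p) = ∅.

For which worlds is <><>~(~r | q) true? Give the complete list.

Let φ = <><>~(~r | q). Evaluate φ at each world:
  s0 (successors {s1, s2}): φ is false.
  s1 (successors {s0, s1}): φ is false.
  s2 (successors {s4}): φ is false.
  s3 (successors {s1, s7}): φ is false.
  s4 (successors ∅): φ is false.
  s5 (successors {s0, s2}): φ is false.
  s6 (successors {s3, s5}): φ is false.
  s7 (successors ∅): φ is false.
For instance, at s1:
  At s1: <><>~(~r | q) requires <>~(~r | q) at some successor in {s0, s1}.
    At s0: <>~(~r | q) is false.
    At s1: <>~(~r | q) is false.
  So <><>~(~r | q) is false at s1.
Satisfying worlds: none.

none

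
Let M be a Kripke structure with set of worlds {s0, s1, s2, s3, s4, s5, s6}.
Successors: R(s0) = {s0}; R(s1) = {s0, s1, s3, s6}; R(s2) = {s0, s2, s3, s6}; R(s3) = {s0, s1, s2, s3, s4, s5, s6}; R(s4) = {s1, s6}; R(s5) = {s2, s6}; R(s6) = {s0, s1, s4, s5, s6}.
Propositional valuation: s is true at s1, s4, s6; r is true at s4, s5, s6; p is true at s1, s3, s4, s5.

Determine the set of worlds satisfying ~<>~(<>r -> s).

Recall that <>ψ holds at a world iff ψ holds at some accessible world.
Let φ = ~<>~(<>r -> s). Evaluate φ at each world:
  s0 (successors {s0}): φ is true.
  s1 (successors {s0, s1, s3, s6}): φ is false.
  s2 (successors {s0, s2, s3, s6}): φ is false.
  s3 (successors {s0, s1, s2, s3, s4, s5, s6}): φ is false.
  s4 (successors {s1, s6}): φ is true.
  s5 (successors {s2, s6}): φ is false.
  s6 (successors {s0, s1, s4, s5, s6}): φ is false.
For instance, at s2:
  At s2: <>~(<>r -> s) is true, so ~<>~(<>r -> s) is false.
    At s2: <>~(<>r -> s) requires ~(<>r -> s) at some successor in {s0, s2, s3, s6}.
      ~(<>r -> s) holds at s2, so <>~(<>r -> s) is true at s2.
Satisfying worlds: {s0, s4}

s0, s4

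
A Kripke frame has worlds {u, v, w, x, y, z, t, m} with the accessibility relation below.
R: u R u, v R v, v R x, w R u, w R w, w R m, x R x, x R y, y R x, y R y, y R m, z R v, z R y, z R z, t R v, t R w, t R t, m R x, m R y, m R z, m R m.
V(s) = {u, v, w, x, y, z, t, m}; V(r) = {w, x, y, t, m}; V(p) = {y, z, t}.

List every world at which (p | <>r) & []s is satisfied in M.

Recall that []ψ holds at a world iff ψ holds at every accessible world, and <>ψ holds iff ψ holds at some accessible world.
Let φ = (p | <>r) & []s. Evaluate φ at each world:
  u (successors {u}): φ is false.
  v (successors {v, x}): φ is true.
  w (successors {u, w, m}): φ is true.
  x (successors {x, y}): φ is true.
  y (successors {x, y, m}): φ is true.
  z (successors {v, y, z}): φ is true.
  t (successors {v, w, t}): φ is true.
  m (successors {x, y, z, m}): φ is true.
For instance, at u:
  At u: p | <>r is false, []s is true, so (p | <>r) & []s is false.
    At u: p is false, <>r is false, so p | <>r is false.
      At u: <>r requires r at some successor in {u}.
        At u: r is false.
      So <>r is false at u.
    At u: []s requires s at every successor {u}.
      At u: s is true.
    So []s is true at u.
Satisfying worlds: {v, w, x, y, z, t, m}

v, w, x, y, z, t, m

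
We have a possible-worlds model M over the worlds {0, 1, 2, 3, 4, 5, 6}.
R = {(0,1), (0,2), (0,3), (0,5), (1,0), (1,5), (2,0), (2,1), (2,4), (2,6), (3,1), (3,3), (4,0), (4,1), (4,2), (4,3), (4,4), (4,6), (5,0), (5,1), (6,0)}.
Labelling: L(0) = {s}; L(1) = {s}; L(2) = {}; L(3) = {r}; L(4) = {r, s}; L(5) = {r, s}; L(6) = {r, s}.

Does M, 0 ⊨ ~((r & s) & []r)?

Yes

At 0: (r & s) & []r is false, so ~((r & s) & []r) is true.
  At 0: r & s is false, []r is false, so (r & s) & []r is false.
    At 0: []r requires r at every successor {1, 2, 3, 5}.
      r fails at 1, so []r is false at 0.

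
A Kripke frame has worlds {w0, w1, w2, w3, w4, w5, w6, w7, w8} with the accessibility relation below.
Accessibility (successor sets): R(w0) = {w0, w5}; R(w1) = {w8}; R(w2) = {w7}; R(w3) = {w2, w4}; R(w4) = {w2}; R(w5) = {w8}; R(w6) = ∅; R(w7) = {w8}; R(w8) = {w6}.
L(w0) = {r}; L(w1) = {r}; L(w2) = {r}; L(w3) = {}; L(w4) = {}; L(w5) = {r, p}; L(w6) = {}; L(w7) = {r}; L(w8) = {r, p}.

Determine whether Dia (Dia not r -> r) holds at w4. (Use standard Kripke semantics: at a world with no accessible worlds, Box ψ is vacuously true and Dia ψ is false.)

Yes

At w4: Dia (Dia not r -> r) requires Dia not r -> r at some successor in {w2}.
  Dia not r -> r holds at w2, so Dia (Dia not r -> r) is true at w4.
    At w2: Dia not r is false, r is true, so Dia not r -> r is true.
      At w2: Dia not r requires not r at some successor in {w7}.
        At w7: not r is false.
      So Dia not r is false at w2.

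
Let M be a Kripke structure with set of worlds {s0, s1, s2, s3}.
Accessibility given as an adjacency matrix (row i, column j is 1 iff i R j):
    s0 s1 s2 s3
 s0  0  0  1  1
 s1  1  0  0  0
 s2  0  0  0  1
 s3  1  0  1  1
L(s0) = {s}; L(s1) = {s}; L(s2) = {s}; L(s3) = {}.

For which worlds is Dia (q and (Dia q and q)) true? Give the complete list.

none

Let φ = Dia (q and (Dia q and q)). Evaluate φ at each world:
  s0 (successors {s2, s3}): φ is false.
  s1 (successors {s0}): φ is false.
  s2 (successors {s3}): φ is false.
  s3 (successors {s0, s2, s3}): φ is false.
For instance, at s3:
  At s3: Dia (q and (Dia q and q)) requires q and (Dia q and q) at some successor in {s0, s2, s3}.
    At s0: q and (Dia q and q) is false.
    At s2: q and (Dia q and q) is false.
    At s3: q and (Dia q and q) is false.
  So Dia (q and (Dia q and q)) is false at s3.
Satisfying worlds: none.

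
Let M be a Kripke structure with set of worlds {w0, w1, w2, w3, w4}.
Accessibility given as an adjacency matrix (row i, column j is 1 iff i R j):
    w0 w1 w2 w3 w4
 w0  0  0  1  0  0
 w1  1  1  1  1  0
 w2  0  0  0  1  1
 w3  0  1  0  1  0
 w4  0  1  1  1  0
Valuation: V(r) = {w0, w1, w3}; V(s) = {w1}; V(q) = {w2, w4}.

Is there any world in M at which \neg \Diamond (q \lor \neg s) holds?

Let φ = \neg \Diamond (q \lor \neg s). Evaluate φ at each world:
  w0 (successors {w2}): φ is false.
  w1 (successors {w0, w1, w2, w3}): φ is false.
  w2 (successors {w3, w4}): φ is false.
  w3 (successors {w1, w3}): φ is false.
  w4 (successors {w1, w2, w3}): φ is false.
For instance, at w3:
  At w3: \Diamond (q \lor \neg s) is true, so \neg \Diamond (q \lor \neg s) is false.
    At w3: \Diamond (q \lor \neg s) requires q \lor \neg s at some successor in {w1, w3}.
      q \lor \neg s holds at w3, so \Diamond (q \lor \neg s) is true at w3.

No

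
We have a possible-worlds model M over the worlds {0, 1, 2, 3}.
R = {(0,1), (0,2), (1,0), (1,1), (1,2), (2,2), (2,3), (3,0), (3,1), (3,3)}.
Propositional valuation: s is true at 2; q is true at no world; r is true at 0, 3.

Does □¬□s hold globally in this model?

Yes

Recall that □ψ holds at a world iff ψ holds at every accessible world, and ◇ψ holds iff ψ holds at some accessible world.
Let φ = □¬□s. Evaluate φ at each world:
  0 (successors {1, 2}): φ is true.
  1 (successors {0, 1, 2}): φ is true.
  2 (successors {2, 3}): φ is true.
  3 (successors {0, 1, 3}): φ is true.
For instance, at 2:
  At 2: □¬□s requires ¬□s at every successor {2, 3}.
      At 2: □s is false, so ¬□s is true.
      At 3: □s is false, so ¬□s is true.
  So □¬□s is true at 2.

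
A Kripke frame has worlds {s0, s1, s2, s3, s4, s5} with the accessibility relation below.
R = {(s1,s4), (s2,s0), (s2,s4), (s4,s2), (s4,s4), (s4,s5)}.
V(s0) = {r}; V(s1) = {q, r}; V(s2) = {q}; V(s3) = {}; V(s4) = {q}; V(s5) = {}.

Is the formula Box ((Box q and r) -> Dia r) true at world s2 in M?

No

Recall that Box ψ holds at a world iff ψ holds at every accessible world, and Dia ψ holds iff ψ holds at some accessible world.
At s2: Box ((Box q and r) -> Dia r) requires (Box q and r) -> Dia r at every successor {s0, s4}.
  (Box q and r) -> Dia r fails at s0, so Box ((Box q and r) -> Dia r) is false at s2.
    At s0: Box q and r is true, Dia r is false, so (Box q and r) -> Dia r is false.
      At s0: Box q is true, r is true, so Box q and r is true.
      At s0: no accessible worlds, so Dia r is false.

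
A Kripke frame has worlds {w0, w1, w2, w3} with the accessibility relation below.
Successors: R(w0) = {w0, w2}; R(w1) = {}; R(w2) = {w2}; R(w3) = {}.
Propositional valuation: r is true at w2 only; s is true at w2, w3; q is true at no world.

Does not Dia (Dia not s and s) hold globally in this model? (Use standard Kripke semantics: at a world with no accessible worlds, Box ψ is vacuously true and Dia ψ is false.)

Recall that Dia ψ holds at a world iff ψ holds at some accessible world.
Let φ = not Dia (Dia not s and s). Evaluate φ at each world:
  w0 (successors {w0, w2}): φ is true.
  w1 (successors ∅): φ is true.
  w2 (successors {w2}): φ is true.
  w3 (successors ∅): φ is true.
For instance, at w0:
  At w0: Dia (Dia not s and s) is false, so not Dia (Dia not s and s) is true.
    At w0: Dia (Dia not s and s) requires Dia not s and s at some successor in {w0, w2}.
      At w0: Dia not s and s is false.
      At w2: Dia not s and s is false.
    So Dia (Dia not s and s) is false at w0.

Yes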